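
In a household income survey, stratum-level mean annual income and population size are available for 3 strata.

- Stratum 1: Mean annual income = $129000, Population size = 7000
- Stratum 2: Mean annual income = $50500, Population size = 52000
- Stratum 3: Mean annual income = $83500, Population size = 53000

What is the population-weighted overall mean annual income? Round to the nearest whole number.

Σ Nₕ·x̄ₕ = 129000×7000 + 50500×52000 + 83500×53000
  = 903000000 + 2626000000 + 4425500000 = 7954500000
Σ Nₕ = 112000
Overall mean = 7954500000 / 112000 = 71022.321

71022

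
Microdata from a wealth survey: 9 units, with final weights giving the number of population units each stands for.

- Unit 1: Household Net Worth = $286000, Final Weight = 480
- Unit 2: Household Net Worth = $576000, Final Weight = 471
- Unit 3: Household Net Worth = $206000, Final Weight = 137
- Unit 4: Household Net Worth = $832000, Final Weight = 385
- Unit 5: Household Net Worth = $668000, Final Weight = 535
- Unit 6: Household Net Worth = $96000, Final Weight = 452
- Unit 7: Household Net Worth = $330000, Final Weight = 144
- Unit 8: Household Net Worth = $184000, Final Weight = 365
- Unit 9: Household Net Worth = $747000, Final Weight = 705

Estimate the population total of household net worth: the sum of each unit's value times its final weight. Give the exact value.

1799205000

Weighted total = 286000×480 + 576000×471 + 206000×137 + 832000×385 + 668000×535 + 96000×452 + 330000×144 + 184000×365 + 747000×705
  = 1799205000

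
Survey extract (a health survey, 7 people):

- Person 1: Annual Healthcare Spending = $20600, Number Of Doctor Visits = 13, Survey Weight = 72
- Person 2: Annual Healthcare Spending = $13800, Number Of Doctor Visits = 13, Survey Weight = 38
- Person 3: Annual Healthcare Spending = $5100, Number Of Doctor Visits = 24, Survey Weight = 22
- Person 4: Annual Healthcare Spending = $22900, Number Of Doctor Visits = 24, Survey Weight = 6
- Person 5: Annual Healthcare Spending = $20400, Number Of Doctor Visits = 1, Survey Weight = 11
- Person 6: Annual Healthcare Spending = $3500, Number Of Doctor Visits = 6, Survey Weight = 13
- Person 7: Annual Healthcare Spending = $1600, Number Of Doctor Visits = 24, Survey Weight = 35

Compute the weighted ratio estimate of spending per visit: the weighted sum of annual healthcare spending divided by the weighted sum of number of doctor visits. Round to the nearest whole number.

Σ wᵢ·y = 20600×72 + 13800×38 + 5100×22 + 22900×6 + 20400×11 + 3500×13 + 1600×35
  = 1483200 + 524400 + 112200 + 137400 + 224400 + 45500 + 56000 = 2583100
Σ wᵢ·x = 13×72 + 13×38 + 24×22 + 24×6 + 1×11 + 6×13 + 24×35
  = 936 + 494 + 528 + 144 + 11 + 78 + 840 = 3031
Ratio = 2583100 / 3031 = 852.22699

852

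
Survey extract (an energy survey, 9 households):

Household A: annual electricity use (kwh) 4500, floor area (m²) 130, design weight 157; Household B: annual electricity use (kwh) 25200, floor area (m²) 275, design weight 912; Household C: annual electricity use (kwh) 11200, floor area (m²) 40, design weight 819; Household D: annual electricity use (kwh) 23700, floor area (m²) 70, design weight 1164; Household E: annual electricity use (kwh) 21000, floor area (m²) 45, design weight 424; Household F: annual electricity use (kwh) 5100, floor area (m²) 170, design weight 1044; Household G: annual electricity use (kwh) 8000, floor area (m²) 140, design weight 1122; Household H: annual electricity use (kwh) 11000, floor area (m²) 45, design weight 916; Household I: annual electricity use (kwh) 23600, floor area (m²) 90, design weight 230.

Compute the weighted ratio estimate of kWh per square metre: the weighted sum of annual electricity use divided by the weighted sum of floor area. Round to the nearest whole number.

124

Σ wᵢ·y = 4500×157 + 25200×912 + 11200×819 + 23700×1164 + 21000×424 + 5100×1044 + 8000×1122 + 11000×916 + 23600×230
  = 99156900
Σ wᵢ·x = 130×157 + 275×912 + 40×819 + 70×1164 + 45×424 + 170×1044 + 140×1122 + 45×916 + 90×230
  = 20410 + 250800 + 32760 + 81480 + 19080 + 177480 + 157080 + 41220 + 20700 = 801010
Ratio = 99156900 / 801010 = 123.78984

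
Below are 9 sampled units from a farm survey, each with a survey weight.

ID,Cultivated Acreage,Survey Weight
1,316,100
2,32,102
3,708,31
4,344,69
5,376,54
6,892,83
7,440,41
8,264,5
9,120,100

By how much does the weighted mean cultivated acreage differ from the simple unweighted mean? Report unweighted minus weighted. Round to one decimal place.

Unweighted sum = 3492
Unweighted mean = 3492 / 9 = 388
Weighted sum = 316×100 + 32×102 + 708×31 + 344×69 + 376×54 + 892×83 + 440×41 + 264×5 + 120×100
  = 31600 + 3264 + 21948 + 23736 + 20304 + 74036 + 18040 + 1320 + 12000 = 206248
Sum of weights = 100 + 102 + 31 + 69 + 54 + 83 + 41 + 5 + 100 = 585
Weighted mean = 206248 / 585 = 352.56068
Difference (unweighted minus weighted) = 35.439316

35.4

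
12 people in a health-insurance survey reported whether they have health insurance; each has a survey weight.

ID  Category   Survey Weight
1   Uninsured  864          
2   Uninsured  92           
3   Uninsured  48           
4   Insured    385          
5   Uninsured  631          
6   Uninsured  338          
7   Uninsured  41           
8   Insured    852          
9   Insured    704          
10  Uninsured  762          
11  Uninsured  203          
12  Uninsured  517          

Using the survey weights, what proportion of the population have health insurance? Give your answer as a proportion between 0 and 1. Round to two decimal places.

0.36

Sum of weights for 'Insured' = 385 + 852 + 704 = 1941
Total weight = 864 + 92 + 48 + 385 + 631 + 338 + 41 + 852 + 704 + 762 + 203 + 517 = 5437
Weighted proportion = 1941 / 5437 = 0.35699834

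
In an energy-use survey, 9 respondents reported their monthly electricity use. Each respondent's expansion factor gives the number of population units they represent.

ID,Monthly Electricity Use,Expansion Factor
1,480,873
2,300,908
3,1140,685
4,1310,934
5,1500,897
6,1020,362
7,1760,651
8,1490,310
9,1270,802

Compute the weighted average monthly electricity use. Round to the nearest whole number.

Weighted sum = 480×873 + 300×908 + 1140×685 + 1310×934 + 1500×897 + 1020×362 + 1760×651 + 1490×310 + 1270×802
  = 419040 + 272400 + 780900 + 1223540 + 1345500 + 369240 + 1145760 + 461900 + 1018540 = 7036820
Sum of weights = 873 + 908 + 685 + 934 + 897 + 362 + 651 + 310 + 802 = 6422
Weighted mean = 7036820 / 6422 = 1095.7365

1096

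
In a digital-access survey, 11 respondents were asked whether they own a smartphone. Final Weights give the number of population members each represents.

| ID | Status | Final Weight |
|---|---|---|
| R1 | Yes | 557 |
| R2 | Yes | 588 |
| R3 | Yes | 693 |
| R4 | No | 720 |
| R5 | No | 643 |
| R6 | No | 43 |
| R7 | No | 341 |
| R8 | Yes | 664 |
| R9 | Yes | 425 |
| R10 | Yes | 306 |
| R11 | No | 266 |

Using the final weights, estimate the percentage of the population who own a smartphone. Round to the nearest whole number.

Sum of weights for 'Yes' = 557 + 588 + 693 + 664 + 425 + 306 = 3233
Total weight = 557 + 588 + 693 + 720 + 643 + 43 + 341 + 664 + 425 + 306 + 266 = 5246
Weighted proportion = 3233 / 5246 = 0.61627907 → 61.627907%

62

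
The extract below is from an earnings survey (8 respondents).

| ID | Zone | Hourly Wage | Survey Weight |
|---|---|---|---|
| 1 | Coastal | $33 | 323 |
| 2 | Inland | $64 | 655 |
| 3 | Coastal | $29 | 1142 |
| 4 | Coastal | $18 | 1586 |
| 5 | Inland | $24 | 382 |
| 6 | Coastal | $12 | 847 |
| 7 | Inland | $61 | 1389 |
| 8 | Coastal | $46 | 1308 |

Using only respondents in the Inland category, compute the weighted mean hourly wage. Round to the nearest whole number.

Inland rows: 2, 5, 7
Weighted sum = 64×655 + 24×382 + 61×1389
  = 41920 + 9168 + 84729 = 135817
Sum of weights = 655 + 382 + 1389 = 2426
Weighted mean = 135817 / 2426 = 55.983924

56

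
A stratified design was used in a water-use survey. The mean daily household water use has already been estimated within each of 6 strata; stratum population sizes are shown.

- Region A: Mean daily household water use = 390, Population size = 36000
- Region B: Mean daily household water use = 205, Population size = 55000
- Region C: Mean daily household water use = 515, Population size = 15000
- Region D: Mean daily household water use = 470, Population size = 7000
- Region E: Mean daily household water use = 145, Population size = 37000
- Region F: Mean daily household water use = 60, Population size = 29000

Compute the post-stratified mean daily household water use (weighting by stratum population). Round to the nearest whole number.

Σ Nₕ·x̄ₕ = 390×36000 + 205×55000 + 515×15000 + 470×7000 + 145×37000 + 60×29000
  = 43435000
Σ Nₕ = 36000 + 55000 + 15000 + 7000 + 37000 + 29000 = 179000
Overall mean = 43435000 / 179000 = 242.65363

243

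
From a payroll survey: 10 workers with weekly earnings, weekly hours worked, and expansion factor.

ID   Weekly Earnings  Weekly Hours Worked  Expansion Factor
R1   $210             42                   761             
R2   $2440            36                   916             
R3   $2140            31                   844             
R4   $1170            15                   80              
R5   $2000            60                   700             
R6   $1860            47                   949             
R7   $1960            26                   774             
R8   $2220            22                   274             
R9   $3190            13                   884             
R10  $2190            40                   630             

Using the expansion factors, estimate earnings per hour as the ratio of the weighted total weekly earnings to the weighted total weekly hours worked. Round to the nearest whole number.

Σ wᵢ·y = 210×761 + 2440×916 + 2140×844 + 1170×80 + 2000×700 + 1860×949 + 1960×774 + 2220×274 + 3190×884 + 2190×630
  = 159810 + 2235040 + 1806160 + 93600 + 1400000 + 1765140 + 1517040 + 608280 + 2819960 + 1379700 = 13784730
Σ wᵢ·x = 42×761 + 36×916 + 31×844 + 15×80 + 60×700 + 47×949 + 26×774 + 22×274 + 13×884 + 40×630
  = 31962 + 32976 + 26164 + 1200 + 42000 + 44603 + 20124 + 6028 + 11492 + 25200 = 241749
Ratio = 13784730 / 241749 = 57.020836

57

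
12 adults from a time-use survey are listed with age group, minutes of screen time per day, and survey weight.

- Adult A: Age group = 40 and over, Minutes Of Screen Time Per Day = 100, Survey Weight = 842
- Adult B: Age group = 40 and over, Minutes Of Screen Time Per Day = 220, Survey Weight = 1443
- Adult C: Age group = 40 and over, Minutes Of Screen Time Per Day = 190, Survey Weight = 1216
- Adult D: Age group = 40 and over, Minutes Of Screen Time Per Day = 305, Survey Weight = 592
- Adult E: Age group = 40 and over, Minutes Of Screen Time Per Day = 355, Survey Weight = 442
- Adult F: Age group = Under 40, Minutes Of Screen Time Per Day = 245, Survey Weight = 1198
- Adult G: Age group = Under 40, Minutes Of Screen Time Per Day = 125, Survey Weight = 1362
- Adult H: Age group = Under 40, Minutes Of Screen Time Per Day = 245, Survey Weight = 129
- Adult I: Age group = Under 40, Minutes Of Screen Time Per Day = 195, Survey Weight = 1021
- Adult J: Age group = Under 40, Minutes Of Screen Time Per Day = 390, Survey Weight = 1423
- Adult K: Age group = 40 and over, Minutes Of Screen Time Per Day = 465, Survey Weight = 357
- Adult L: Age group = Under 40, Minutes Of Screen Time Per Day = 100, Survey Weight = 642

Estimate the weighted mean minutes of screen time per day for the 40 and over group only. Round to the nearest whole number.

232

40 and over rows: A, B, C, D, E, K
Weighted sum = 100×842 + 220×1443 + 190×1216 + 305×592 + 355×442 + 465×357
  = 84200 + 317460 + 231040 + 180560 + 156910 + 166005 = 1136175
Sum of weights = 842 + 1443 + 1216 + 592 + 442 + 357 = 4892
Weighted mean = 1136175 / 4892 = 232.25164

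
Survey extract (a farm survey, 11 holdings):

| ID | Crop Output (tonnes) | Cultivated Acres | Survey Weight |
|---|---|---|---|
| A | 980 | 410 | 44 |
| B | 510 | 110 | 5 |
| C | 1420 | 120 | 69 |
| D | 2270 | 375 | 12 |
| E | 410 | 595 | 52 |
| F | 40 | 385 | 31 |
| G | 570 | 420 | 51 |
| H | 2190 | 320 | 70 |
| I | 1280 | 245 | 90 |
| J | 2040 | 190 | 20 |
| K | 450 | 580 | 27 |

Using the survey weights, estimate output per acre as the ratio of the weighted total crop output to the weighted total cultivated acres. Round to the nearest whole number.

3

Σ wᵢ·y = 980×44 + 510×5 + 1420×69 + 2270×12 + 410×52 + 40×31 + 570×51 + 2190×70 + 1280×90 + 2040×20 + 450×27
  = 43120 + 2550 + 97980 + 27240 + 21320 + 1240 + 29070 + 153300 + 115200 + 40800 + 12150 = 543970
Σ wᵢ·x = 410×44 + 110×5 + 120×69 + 375×12 + 595×52 + 385×31 + 420×51 + 320×70 + 245×90 + 190×20 + 580×27
  = 18040 + 550 + 8280 + 4500 + 30940 + 11935 + 21420 + 22400 + 22050 + 3800 + 15660 = 159575
Ratio = 543970 / 159575 = 3.4088673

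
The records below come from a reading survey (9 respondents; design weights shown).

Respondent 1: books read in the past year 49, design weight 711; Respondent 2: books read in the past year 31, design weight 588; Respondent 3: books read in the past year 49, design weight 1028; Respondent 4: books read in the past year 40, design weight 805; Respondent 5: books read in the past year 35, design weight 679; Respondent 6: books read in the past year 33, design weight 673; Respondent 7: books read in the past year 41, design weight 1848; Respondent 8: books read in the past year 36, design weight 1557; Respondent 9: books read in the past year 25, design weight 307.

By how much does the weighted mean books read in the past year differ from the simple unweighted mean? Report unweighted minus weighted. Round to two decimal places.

Unweighted sum = 49 + 31 + 49 + 40 + 35 + 33 + 41 + 36 + 25 = 339
Unweighted mean = 339 / 9 = 37.666667
Weighted sum = 49×711 + 31×588 + 49×1028 + 40×805 + 35×679 + 33×673 + 41×1848 + 36×1557 + 25×307
  = 34839 + 18228 + 50372 + 32200 + 23765 + 22209 + 75768 + 56052 + 7675 = 321108
Sum of weights = 711 + 588 + 1028 + 805 + 679 + 673 + 1848 + 1557 + 307 = 8196
Weighted mean = 321108 / 8196 = 39.178624
Difference (unweighted minus weighted) = -1.5119571

-1.51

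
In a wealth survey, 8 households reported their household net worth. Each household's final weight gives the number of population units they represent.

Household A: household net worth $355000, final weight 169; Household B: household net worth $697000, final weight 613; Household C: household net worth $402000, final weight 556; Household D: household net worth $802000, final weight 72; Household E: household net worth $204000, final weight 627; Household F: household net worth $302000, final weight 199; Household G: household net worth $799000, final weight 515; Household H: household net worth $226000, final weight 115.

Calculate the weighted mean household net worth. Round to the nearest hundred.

486400

Weighted sum = 355000×169 + 697000×613 + 402000×556 + 802000×72 + 204000×627 + 302000×199 + 799000×515 + 226000×115
  = 1393993000
Sum of weights = 2866
Weighted mean = 1393993000 / 2866 = 486389.74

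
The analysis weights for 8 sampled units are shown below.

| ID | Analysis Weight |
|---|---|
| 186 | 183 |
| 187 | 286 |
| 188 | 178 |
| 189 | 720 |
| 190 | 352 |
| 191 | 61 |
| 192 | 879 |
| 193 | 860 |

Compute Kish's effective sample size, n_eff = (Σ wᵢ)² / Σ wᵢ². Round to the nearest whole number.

5

Σ wᵢ = 183 + 286 + 178 + 720 + 352 + 61 + 879 + 860 = 3519
Σ wᵢ² = 33489 + 81796 + 31684 + 518400 + 123904 + 3721 + 772641 + 739600 = 2305235
n_eff = 3519² / 2305235 = 12383361 / 2305235 = 5.3718432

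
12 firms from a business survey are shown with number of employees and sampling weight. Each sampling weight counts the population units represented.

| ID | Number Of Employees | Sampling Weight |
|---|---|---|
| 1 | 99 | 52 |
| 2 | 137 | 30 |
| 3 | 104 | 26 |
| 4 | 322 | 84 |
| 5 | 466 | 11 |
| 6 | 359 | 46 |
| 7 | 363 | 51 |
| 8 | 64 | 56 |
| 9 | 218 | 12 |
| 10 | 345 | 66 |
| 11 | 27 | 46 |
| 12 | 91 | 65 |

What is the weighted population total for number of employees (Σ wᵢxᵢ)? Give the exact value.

115290

Weighted total = 99×52 + 137×30 + 104×26 + 322×84 + 466×11 + 359×46 + 363×51 + 64×56 + 218×12 + 345×66 + 27×46 + 91×65
  = 5148 + 4110 + 2704 + 27048 + 5126 + 16514 + 18513 + 3584 + 2616 + 22770 + 1242 + 5915 = 115290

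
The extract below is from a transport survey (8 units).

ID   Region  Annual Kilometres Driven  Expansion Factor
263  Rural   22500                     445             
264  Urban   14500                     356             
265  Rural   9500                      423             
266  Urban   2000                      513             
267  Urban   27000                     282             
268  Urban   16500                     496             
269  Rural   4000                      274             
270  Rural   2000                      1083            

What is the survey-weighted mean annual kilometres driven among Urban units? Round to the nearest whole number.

Urban rows: 264, 266, 267, 268
Weighted sum = 14500×356 + 2000×513 + 27000×282 + 16500×496
  = 5162000 + 1026000 + 7614000 + 8184000 = 21986000
Sum of weights = 356 + 513 + 282 + 496 = 1647
Weighted mean = 21986000 / 1647 = 13349.12

13349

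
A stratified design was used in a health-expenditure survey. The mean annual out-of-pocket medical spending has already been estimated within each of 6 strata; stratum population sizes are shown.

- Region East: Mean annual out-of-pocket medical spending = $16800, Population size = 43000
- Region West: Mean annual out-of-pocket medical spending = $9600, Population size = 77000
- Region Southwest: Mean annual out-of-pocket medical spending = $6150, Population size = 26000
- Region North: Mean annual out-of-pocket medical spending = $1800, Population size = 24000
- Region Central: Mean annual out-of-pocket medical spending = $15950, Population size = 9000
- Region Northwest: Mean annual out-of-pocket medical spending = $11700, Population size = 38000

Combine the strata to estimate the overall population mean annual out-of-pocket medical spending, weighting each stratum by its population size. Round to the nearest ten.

Σ Nₕ·x̄ₕ = 2252850000
Σ Nₕ = 43000 + 77000 + 26000 + 24000 + 9000 + 38000 = 217000
Overall mean = 2252850000 / 217000 = 10381.797

10380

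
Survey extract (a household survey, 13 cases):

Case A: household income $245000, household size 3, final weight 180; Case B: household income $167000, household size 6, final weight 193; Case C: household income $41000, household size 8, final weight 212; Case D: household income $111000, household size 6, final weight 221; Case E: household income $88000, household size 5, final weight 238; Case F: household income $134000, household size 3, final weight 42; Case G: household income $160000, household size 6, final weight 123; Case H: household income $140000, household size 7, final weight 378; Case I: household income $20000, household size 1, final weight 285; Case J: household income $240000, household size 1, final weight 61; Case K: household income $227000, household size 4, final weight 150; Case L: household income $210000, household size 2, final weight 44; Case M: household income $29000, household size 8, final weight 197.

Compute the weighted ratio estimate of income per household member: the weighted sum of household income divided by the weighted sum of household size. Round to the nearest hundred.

Σ wᵢ·y = 278069000
Σ wᵢ·x = 12030
Ratio = 278069000 / 12030 = 23114.63

23100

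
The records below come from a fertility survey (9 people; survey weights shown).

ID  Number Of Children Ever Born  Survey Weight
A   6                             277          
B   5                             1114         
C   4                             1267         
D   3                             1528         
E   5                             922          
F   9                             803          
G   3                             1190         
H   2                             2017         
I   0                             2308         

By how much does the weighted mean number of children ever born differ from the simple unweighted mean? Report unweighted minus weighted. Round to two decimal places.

Unweighted sum = 6 + 5 + 4 + 3 + 5 + 9 + 3 + 2 + 0 = 37
Unweighted mean = 37 / 9 = 4.1111111
Weighted sum = 6×277 + 5×1114 + 4×1267 + 3×1528 + 5×922 + 9×803 + 3×1190 + 2×2017 + 0×2308
  = 1662 + 5570 + 5068 + 4584 + 4610 + 7227 + 3570 + 4034 + 0 = 36325
Sum of weights = 277 + 1114 + 1267 + 1528 + 922 + 803 + 1190 + 2017 + 2308 = 11426
Weighted mean = 36325 / 11426 = 3.1791528
Difference (unweighted minus weighted) = 0.9319583

0.93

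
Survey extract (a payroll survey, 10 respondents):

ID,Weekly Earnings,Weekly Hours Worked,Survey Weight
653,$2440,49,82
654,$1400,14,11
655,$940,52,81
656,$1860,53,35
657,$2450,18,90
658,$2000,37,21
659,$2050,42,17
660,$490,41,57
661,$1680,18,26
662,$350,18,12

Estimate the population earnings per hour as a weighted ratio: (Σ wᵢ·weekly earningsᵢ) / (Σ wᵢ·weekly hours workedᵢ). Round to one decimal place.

44.6

Σ wᵢ·y = 729880
Σ wᵢ·x = 49×82 + 14×11 + 52×81 + 53×35 + 18×90 + 37×21 + 42×17 + 41×57 + 18×26 + 18×12
  = 4018 + 154 + 4212 + 1855 + 1620 + 777 + 714 + 2337 + 468 + 216 = 16371
Ratio = 729880 / 16371 = 44.583715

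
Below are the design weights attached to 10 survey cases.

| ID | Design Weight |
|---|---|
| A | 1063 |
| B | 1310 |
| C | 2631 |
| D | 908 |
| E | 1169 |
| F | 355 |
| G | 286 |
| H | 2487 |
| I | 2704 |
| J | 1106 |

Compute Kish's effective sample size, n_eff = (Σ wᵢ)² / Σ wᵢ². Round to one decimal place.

Σ wᵢ = 1063 + 1310 + 2631 + 908 + 1169 + 355 + 286 + 2487 + 2704 + 1106 = 14019
Σ wᵢ² = 1129969 + 1716100 + 6922161 + 824464 + 1366561 + 126025 + 81796 + 6185169 + 7311616 + 1223236 = 26887097
n_eff = 14019² / 26887097 = 196532361 / 26887097 = 7.3095419

7.3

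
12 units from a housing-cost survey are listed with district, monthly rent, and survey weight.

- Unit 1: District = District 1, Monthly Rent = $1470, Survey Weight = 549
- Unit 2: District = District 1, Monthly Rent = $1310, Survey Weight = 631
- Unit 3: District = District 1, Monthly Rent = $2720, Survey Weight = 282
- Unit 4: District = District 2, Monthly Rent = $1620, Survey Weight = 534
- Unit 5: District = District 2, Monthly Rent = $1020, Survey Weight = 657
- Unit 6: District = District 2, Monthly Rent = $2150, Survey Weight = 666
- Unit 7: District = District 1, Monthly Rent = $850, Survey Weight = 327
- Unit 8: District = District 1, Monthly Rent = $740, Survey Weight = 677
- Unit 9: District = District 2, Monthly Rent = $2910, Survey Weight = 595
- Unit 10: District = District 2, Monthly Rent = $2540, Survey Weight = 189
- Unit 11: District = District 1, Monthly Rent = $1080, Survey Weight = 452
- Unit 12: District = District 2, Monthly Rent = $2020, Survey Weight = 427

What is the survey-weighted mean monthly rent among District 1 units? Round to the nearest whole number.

1257

District 1 rows: 1, 2, 3, 7, 8, 11
Weighted sum = 1470×549 + 1310×631 + 2720×282 + 850×327 + 740×677 + 1080×452
  = 3667770
Sum of weights = 549 + 631 + 282 + 327 + 677 + 452 = 2918
Weighted mean = 3667770 / 2918 = 1256.9465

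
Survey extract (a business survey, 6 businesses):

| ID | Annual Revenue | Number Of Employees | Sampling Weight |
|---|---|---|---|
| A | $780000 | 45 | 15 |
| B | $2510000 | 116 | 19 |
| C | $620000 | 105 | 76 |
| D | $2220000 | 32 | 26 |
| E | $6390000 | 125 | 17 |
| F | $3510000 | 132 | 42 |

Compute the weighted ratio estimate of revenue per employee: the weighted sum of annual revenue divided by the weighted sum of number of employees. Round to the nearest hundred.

Σ wᵢ·y = 420280000
Σ wᵢ·x = 45×15 + 116×19 + 105×76 + 32×26 + 125×17 + 132×42
  = 675 + 2204 + 7980 + 832 + 2125 + 5544 = 19360
Ratio = 420280000 / 19360 = 21708.678

21700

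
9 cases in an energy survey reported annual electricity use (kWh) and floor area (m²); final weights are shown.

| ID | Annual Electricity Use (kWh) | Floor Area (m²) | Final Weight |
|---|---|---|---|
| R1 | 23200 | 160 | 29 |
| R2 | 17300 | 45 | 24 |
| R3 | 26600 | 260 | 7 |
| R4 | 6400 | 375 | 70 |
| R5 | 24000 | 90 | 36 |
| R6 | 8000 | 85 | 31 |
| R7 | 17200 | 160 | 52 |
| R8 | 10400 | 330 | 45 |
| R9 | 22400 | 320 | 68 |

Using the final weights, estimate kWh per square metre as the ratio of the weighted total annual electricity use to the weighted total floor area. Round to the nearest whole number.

68

Σ wᵢ·y = 23200×29 + 17300×24 + 26600×7 + 6400×70 + 24000×36 + 8000×31 + 17200×52 + 10400×45 + 22400×68
  = 5719800
Σ wᵢ·x = 84595
Ratio = 5719800 / 84595 = 67.613925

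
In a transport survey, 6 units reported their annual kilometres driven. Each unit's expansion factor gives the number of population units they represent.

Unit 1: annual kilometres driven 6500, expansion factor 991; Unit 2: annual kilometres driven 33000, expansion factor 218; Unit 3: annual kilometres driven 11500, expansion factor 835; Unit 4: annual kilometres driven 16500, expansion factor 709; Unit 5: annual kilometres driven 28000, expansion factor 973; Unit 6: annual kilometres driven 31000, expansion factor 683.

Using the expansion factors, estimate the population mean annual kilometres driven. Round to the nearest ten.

Weighted sum = 6500×991 + 33000×218 + 11500×835 + 16500×709 + 28000×973 + 31000×683
  = 6441500 + 7194000 + 9602500 + 11698500 + 27244000 + 21173000 = 83353500
Sum of weights = 991 + 218 + 835 + 709 + 973 + 683 = 4409
Weighted mean = 83353500 / 4409 = 18905.307

18910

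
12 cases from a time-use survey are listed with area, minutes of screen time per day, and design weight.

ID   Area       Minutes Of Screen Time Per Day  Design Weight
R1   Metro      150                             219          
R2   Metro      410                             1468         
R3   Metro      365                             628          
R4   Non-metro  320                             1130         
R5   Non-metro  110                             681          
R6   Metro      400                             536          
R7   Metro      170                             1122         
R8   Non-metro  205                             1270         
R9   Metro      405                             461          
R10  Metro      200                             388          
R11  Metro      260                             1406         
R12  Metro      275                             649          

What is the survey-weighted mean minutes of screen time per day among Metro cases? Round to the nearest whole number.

Metro rows: R1, R2, R3, R6, R7, R9, R10, R11, R12
Weighted sum = 150×219 + 410×1468 + 365×628 + 400×536 + 170×1122 + 405×461 + 200×388 + 260×1406 + 275×649
  = 2077430
Sum of weights = 219 + 1468 + 628 + 536 + 1122 + 461 + 388 + 1406 + 649 = 6877
Weighted mean = 2077430 / 6877 = 302.08376

302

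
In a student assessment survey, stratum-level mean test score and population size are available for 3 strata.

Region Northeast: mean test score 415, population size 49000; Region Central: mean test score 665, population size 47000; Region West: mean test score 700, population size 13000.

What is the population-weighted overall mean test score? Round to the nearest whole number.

Σ Nₕ·x̄ₕ = 415×49000 + 665×47000 + 700×13000
  = 20335000 + 31255000 + 9100000 = 60690000
Σ Nₕ = 49000 + 47000 + 13000 = 109000
Overall mean = 60690000 / 109000 = 556.78899

557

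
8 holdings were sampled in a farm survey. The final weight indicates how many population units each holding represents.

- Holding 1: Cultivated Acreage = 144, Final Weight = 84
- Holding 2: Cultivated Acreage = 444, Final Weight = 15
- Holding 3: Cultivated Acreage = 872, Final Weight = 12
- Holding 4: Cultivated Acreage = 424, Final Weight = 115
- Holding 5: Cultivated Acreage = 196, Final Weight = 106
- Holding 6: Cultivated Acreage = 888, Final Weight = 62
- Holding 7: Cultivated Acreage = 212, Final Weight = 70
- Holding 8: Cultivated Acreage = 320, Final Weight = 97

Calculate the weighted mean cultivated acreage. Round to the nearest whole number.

356

Weighted sum = 199692
Sum of weights = 561
Weighted mean = 199692 / 561 = 355.95722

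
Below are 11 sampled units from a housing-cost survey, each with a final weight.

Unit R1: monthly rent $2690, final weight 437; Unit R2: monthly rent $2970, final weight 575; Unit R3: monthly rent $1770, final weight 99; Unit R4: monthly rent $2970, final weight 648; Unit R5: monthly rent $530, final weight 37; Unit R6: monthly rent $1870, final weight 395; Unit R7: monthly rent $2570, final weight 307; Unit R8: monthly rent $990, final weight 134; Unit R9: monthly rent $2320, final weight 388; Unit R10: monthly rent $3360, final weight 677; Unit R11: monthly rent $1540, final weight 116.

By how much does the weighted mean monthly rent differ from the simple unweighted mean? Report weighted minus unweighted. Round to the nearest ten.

Unweighted sum = 2690 + 2970 + 1770 + 2970 + 530 + 1870 + 2570 + 990 + 2320 + 3360 + 1540 = 23580
Unweighted mean = 23580 / 11 = 2143.6364
Weighted sum = 10016500
Sum of weights = 437 + 575 + 99 + 648 + 37 + 395 + 307 + 134 + 388 + 677 + 116 = 3813
Weighted mean = 10016500 / 3813 = 2626.9342
Difference (weighted minus unweighted) = 483.29781

480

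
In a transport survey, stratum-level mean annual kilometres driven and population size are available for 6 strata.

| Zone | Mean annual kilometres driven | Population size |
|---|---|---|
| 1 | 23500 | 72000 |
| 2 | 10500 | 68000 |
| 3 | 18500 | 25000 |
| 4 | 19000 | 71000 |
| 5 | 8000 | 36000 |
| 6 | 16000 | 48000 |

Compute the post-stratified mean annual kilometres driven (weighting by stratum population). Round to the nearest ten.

16480

Σ Nₕ·x̄ₕ = 23500×72000 + 10500×68000 + 18500×25000 + 19000×71000 + 8000×36000 + 16000×48000
  = 1692000000 + 714000000 + 462500000 + 1349000000 + 288000000 + 768000000 = 5273500000
Σ Nₕ = 72000 + 68000 + 25000 + 71000 + 36000 + 48000 = 320000
Overall mean = 5273500000 / 320000 = 16479.688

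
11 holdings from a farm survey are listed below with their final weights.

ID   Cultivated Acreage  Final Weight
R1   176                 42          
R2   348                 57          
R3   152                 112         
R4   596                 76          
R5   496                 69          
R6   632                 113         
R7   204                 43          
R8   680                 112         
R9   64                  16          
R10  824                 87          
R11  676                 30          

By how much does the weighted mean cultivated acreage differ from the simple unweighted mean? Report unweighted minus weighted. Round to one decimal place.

Unweighted sum = 176 + 348 + 152 + 596 + 496 + 632 + 204 + 680 + 64 + 824 + 676 = 4848
Unweighted mean = 4848 / 11 = 440.72727
Weighted sum = 176×42 + 348×57 + 152×112 + 596×76 + 496×69 + 632×113 + 204×43 + 680×112 + 64×16 + 824×87 + 676×30
  = 7392 + 19836 + 17024 + 45296 + 34224 + 71416 + 8772 + 76160 + 1024 + 71688 + 20280 = 373112
Sum of weights = 42 + 57 + 112 + 76 + 69 + 113 + 43 + 112 + 16 + 87 + 30 = 757
Weighted mean = 373112 / 757 = 492.88243
Difference (unweighted minus weighted) = -52.155158

-52.2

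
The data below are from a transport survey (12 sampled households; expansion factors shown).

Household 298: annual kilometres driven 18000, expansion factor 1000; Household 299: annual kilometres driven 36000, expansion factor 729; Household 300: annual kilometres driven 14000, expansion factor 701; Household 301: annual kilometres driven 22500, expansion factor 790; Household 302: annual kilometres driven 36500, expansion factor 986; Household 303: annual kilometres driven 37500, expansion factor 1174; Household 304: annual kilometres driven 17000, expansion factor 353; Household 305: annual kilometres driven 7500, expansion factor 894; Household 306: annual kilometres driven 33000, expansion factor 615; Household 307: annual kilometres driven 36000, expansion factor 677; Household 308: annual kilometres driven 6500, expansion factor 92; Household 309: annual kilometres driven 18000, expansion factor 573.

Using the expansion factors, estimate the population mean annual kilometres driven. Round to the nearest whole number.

25644

Weighted sum = 18000×1000 + 36000×729 + 14000×701 + 22500×790 + 36500×986 + 37500×1174 + 17000×353 + 7500×894 + 33000×615 + 36000×677 + 6500×92 + 18000×573
  = 18000000 + 26244000 + 9814000 + 17775000 + 35989000 + 44025000 + 6001000 + 6705000 + 20295000 + 24372000 + 598000 + 10314000 = 220132000
Sum of weights = 1000 + 729 + 701 + 790 + 986 + 1174 + 353 + 894 + 615 + 677 + 92 + 573 = 8584
Weighted mean = 220132000 / 8584 = 25644.455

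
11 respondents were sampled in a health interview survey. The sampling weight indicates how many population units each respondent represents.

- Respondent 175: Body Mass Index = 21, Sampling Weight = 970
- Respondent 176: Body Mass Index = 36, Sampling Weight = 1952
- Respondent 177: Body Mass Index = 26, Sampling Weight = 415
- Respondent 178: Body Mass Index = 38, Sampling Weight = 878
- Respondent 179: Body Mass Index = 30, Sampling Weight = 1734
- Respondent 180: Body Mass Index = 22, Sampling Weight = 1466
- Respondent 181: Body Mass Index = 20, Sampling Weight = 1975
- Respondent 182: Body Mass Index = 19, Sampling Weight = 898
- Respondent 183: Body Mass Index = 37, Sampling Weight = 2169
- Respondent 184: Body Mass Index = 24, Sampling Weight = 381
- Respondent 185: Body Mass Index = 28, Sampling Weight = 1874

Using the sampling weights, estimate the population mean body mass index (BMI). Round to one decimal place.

Weighted sum = 21×970 + 36×1952 + 26×415 + 38×878 + 30×1734 + 22×1466 + 20×1975 + 19×898 + 37×2169 + 24×381 + 28×1874
  = 417499
Sum of weights = 970 + 1952 + 415 + 878 + 1734 + 1466 + 1975 + 898 + 2169 + 381 + 1874 = 14712
Weighted mean = 417499 / 14712 = 28.378127

28.4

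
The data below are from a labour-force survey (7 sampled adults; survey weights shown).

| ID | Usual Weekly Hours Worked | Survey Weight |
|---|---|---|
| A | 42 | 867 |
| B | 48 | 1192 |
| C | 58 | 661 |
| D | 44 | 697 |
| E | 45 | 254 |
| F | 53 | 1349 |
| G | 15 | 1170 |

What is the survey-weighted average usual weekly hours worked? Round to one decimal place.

Weighted sum = 263113
Sum of weights = 6190
Weighted mean = 263113 / 6190 = 42.506139

42.5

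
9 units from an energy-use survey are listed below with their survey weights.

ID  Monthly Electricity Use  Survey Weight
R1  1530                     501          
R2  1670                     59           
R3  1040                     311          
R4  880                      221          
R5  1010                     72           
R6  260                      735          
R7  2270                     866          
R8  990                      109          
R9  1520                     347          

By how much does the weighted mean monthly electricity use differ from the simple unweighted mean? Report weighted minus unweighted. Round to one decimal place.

77.7

Unweighted sum = 1530 + 1670 + 1040 + 880 + 1010 + 260 + 2270 + 990 + 1520 = 11170
Unweighted mean = 11170 / 9 = 1241.1111
Weighted sum = 1530×501 + 1670×59 + 1040×311 + 880×221 + 1010×72 + 260×735 + 2270×866 + 990×109 + 1520×347
  = 4247970
Sum of weights = 501 + 59 + 311 + 221 + 72 + 735 + 866 + 109 + 347 = 3221
Weighted mean = 4247970 / 3221 = 1318.8358
Difference (weighted minus unweighted) = 77.724654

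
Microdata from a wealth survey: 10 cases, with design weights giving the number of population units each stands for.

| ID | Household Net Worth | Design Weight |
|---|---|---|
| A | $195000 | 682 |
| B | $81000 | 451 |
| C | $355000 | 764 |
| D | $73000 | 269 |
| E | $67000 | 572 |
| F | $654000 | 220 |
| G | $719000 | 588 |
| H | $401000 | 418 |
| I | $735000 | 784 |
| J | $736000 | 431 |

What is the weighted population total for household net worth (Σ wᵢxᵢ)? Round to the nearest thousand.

2126428000

Weighted total = 195000×682 + 81000×451 + 355000×764 + 73000×269 + 67000×572 + 654000×220 + 719000×588 + 401000×418 + 735000×784 + 736000×431
  = 132990000 + 36531000 + 271220000 + 19637000 + 38324000 + 143880000 + 422772000 + 167618000 + 576240000 + 317216000 = 2126428000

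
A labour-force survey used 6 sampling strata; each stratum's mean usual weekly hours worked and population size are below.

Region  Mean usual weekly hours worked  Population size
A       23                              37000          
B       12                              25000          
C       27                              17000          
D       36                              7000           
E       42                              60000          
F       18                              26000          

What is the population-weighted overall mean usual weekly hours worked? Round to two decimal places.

Σ Nₕ·x̄ₕ = 4850000
Σ Nₕ = 37000 + 25000 + 17000 + 7000 + 60000 + 26000 = 172000
Overall mean = 4850000 / 172000 = 28.197674

28.20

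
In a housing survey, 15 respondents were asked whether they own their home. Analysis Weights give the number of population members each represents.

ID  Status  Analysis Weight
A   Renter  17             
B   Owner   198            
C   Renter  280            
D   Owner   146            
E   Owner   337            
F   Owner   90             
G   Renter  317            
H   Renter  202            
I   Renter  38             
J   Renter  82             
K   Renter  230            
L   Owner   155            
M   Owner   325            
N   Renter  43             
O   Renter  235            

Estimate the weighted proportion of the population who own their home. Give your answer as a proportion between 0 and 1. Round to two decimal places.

0.46

Sum of weights for 'Owner' = 198 + 146 + 337 + 90 + 155 + 325 = 1251
Total weight = 2695
Weighted proportion = 1251 / 2695 = 0.46419295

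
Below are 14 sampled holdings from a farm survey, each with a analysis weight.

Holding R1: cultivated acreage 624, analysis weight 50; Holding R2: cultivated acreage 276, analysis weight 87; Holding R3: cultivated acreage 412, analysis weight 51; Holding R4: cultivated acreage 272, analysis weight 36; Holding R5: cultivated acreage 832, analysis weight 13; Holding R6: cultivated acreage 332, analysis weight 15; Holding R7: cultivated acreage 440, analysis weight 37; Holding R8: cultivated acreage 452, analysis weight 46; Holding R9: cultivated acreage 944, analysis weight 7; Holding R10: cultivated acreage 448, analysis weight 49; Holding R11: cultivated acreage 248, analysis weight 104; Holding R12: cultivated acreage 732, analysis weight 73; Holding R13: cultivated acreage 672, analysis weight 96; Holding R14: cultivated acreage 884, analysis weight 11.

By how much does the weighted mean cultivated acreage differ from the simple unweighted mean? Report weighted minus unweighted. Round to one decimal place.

-65.2

Unweighted sum = 7568
Unweighted mean = 7568 / 14 = 540.57143
Weighted sum = 320908
Sum of weights = 675
Weighted mean = 320908 / 675 = 475.41926
Difference (weighted minus unweighted) = -65.152169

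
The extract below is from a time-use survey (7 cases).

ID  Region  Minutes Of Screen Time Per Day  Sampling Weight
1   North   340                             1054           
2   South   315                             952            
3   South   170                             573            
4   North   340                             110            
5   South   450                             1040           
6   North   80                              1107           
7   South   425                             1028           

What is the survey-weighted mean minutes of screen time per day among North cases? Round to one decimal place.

North rows: 1, 4, 6
Weighted sum = 340×1054 + 340×110 + 80×1107
  = 358360 + 37400 + 88560 = 484320
Sum of weights = 1054 + 110 + 1107 = 2271
Weighted mean = 484320 / 2271 = 213.26288

213.3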